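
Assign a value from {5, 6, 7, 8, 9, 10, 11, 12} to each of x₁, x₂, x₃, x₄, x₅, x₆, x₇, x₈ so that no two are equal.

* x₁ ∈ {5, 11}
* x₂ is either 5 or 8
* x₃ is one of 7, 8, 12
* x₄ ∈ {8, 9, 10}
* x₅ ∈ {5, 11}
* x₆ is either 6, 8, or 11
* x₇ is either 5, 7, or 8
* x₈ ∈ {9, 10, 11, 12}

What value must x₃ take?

Among the 8 variables, 6 fits only x₆ (and all 8 values in {5, 6, 7, 8, 9, 10, 11, 12} must be used), so x₆ = 6.
x₁ and x₅ share exactly the 2 values {5, 11}; by pigeonhole those values go to them, so strike 5, 11 from x₂, x₇, x₈.
x₂ must be 8 (only option left). So x₃, x₄, x₇ can't be 8.
x₇'s domain is down to {7}, so x₇ = 7. Eliminate 7 elsewhere: x₃.
So x₃ = 12.

12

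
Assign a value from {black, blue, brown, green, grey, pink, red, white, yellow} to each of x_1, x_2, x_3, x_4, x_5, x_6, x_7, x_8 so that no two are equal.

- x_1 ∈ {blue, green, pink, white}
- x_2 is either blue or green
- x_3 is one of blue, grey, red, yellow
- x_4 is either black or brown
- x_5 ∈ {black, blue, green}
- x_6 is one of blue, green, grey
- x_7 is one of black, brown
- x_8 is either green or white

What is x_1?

x_4 and x_7 share exactly the 2 values {black, brown}; by pigeonhole those values go to them, so strike black, brown from x_5.
x_2 and x_5 share exactly the 2 values {blue, green}; by pigeonhole those values go to them, so strike blue, green from x_1, x_3, x_6, x_8.
x_6 has just one choice, so x_6 = grey. Remove grey from x_3.
x_8 must be white (only option left). Eliminate white elsewhere: x_1.
So x_1 = pink.

pink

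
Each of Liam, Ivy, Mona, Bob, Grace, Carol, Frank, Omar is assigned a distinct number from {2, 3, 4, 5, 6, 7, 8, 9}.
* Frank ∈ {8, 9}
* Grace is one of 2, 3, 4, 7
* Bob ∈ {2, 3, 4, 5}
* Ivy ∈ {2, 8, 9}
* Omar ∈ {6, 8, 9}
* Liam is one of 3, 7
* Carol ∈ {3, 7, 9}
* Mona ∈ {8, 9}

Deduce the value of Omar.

6

The 8 variables draw from only 8 values {2, 3, 4, 5, 6, 7, 8, 9}, so each is used; only Bob can be 5, hence Bob = 5.
The 7 still-open variables together cover exactly {2, 3, 4, 6, 7, 8, 9} — 7 values for 7 variables — and 4 appears only in Grace's list, so Grace = 4.
The 6 still-open variables draw from only 6 values {2, 3, 6, 7, 8, 9}, so each is used; only Ivy can be 2, hence Ivy = 2.
The 5 still-open variables draw from only 5 values {3, 6, 7, 8, 9}, so each is used; only Omar can be 6, hence Omar = 6.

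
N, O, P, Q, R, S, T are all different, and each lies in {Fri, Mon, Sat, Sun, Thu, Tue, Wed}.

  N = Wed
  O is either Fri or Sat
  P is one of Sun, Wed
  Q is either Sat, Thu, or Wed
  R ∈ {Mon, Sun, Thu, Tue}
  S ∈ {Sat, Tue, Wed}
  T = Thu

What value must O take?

N's domain is down to {Wed}, so N = Wed. Strike Wed from P, Q, S.
P has just one choice, so P = Sun. Remove Sun from R.
That leaves T = Thu. Strike Thu from Q, R.
Q must be Sat (only option left). Eliminate Sat elsewhere: O, S.
So O = Fri.

Fri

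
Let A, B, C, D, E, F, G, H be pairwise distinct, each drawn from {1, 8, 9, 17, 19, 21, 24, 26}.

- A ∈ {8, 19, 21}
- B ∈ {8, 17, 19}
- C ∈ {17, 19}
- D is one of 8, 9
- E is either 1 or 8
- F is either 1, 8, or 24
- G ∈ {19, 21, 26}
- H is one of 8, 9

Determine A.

The 8 variables draw from only 8 values {1, 8, 9, 17, 19, 21, 24, 26}, so each is used; only F can be 24, hence F = 24.
The 7 still-open variables draw from only 7 values {1, 8, 9, 17, 19, 21, 26}, so each is used; only E can be 1, hence E = 1.
The 6 still-open variables draw from only 6 values {8, 9, 17, 19, 21, 26}, so each is used; only G can be 26, hence G = 26.
The 5 still-open variables together cover exactly {8, 9, 17, 19, 21} — 5 values for 5 variables — and 21 appears only in A's list, so A = 21.

21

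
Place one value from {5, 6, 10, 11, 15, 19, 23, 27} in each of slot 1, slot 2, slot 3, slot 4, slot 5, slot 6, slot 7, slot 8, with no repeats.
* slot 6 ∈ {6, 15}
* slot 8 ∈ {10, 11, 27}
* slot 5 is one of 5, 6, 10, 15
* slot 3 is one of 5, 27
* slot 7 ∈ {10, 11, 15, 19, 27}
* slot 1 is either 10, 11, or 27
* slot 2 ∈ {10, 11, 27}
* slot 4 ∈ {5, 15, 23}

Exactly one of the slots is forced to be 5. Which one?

The 8 variables together cover exactly {5, 6, 10, 11, 15, 19, 23, 27} — 8 values for 8 variables — and 19 appears only in slot 7's list, so slot 7 = 19.
Among the 7 still-open variables, 23 fits only slot 4 (and all 7 values in {5, 6, 10, 11, 15, 23, 27} must be used), so slot 4 = 23.
The 3 variables slot 1, slot 2, slot 8 are confined to {10, 11, 27}, which locks those values in; drop them from slot 3, slot 5.
So 5 goes to slot 3.

slot 3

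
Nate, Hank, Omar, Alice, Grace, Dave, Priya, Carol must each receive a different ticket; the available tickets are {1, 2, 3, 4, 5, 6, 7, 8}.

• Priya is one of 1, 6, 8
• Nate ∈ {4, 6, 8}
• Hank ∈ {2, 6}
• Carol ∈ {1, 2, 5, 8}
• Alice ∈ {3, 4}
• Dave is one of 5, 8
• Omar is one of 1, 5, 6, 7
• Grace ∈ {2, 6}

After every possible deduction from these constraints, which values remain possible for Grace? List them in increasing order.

2, 6

The 8 variables draw from only 8 values {1, 2, 3, 4, 5, 6, 7, 8}, so each is used; only Alice can be 3, hence Alice = 3.
The 7 still-open variables draw from only 7 values {1, 2, 4, 5, 6, 7, 8}, so each is used; only Nate can be 4, hence Nate = 4.
Among the 6 still-open variables, 7 fits only Omar (and all 6 values in {1, 2, 5, 6, 7, 8} must be used), so Omar = 7.
Hank and Grace share exactly the 2 values {2, 6}; by pigeonhole those values go to them, so strike 2, 6 from Priya, Carol.
No further eliminations apply; Grace can still be any of 2, 6.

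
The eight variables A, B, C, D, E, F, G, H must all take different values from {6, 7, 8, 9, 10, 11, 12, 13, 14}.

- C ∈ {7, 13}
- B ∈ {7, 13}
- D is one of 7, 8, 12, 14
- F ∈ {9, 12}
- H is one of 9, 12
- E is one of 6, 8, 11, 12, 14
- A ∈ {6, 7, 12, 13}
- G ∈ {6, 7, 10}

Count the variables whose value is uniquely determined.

2

B and C between them cover only {7, 13} — a naked pair. Remove those values from A, D, G.
F and H between them cover only {9, 12} — a naked pair. Remove those values from A, D, E.
A must be 6 (only option left). So E, G can't be 6.
That leaves G = 10.
Determined: A=6, G=10. The other variables each still have more than one consistent value. That makes 2.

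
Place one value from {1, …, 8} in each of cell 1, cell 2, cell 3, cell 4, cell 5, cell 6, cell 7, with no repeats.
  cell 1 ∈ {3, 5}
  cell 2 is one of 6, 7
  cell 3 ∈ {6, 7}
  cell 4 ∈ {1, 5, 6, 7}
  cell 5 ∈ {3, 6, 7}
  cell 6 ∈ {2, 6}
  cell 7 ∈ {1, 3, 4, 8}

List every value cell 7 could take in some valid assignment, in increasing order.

4, 8

cell 2 and cell 3 between them cover only {6, 7} — a naked pair. Remove those values from cell 4, cell 5, cell 6.
That leaves cell 5 = 3. Remove 3 from cell 1, cell 7.
cell 6's domain is down to {2}, so cell 6 = 2.
cell 1's domain is down to {5}, so cell 1 = 5. Strike 5 from cell 4.
That leaves cell 4 = 1. Eliminate 1 elsewhere: cell 7.
No further eliminations apply; cell 7 can still be any of 4, 8.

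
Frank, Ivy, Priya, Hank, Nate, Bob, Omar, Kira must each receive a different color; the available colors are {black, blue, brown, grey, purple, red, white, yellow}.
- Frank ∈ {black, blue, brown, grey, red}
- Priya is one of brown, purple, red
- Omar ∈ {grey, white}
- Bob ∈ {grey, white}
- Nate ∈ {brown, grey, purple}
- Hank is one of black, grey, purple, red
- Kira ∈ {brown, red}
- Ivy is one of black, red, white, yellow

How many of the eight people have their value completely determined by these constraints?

3

Among the 8 variables, blue fits only Frank (and all 8 values in {black, blue, brown, grey, purple, red, white, yellow} must be used), so Frank = blue.
The 7 still-open variables draw from only 7 values {black, brown, grey, purple, red, white, yellow}, so each is used; only Ivy can be yellow, hence Ivy = yellow.
Among the 6 still-open variables, black fits only Hank (and all 6 values in {black, brown, grey, purple, red, white} must be used), so Hank = black.
Bob and Omar between them cover only {grey, white} — a naked pair. Remove those values from Nate.
Determined: Frank=blue, Ivy=yellow, Hank=black. The other people each still have more than one consistent value. That makes 3.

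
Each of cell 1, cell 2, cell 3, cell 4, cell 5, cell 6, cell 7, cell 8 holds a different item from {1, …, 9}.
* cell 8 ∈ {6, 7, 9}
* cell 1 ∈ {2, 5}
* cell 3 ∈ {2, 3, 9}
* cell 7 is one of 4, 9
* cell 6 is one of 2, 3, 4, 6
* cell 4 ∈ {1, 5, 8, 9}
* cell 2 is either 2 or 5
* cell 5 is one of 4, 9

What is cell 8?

7

The 2 variables cell 1 and cell 2 are confined to {2, 5}, which locks those values in; drop them from cell 3, cell 4, cell 6.
cell 5 and cell 7 between them cover only {4, 9} — a naked pair. Remove those values from cell 3, cell 4, cell 6, cell 8.
cell 3's domain is down to {3}, so cell 3 = 3. Strike 3 from cell 6.
cell 6 must be 6 (only option left). Remove 6 from cell 8.
So cell 8 = 7.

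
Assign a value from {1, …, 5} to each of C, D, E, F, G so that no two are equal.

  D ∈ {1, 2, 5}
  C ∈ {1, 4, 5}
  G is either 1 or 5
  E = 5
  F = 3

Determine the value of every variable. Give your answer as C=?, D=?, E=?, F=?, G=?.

E has just one choice, so E = 5. Strike 5 from C, D, G.
F must be 3 (only option left).
G's domain is down to {1}, so G = 1. So C, D can't be 1.
C has just one choice, so C = 4.
That leaves D = 2.

C=4, D=2, E=5, F=3, G=1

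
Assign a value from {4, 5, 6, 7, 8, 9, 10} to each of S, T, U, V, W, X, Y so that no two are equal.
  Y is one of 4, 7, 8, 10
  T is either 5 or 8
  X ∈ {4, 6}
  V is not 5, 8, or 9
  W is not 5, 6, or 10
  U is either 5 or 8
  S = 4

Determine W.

9

S has just one choice, so S = 4. Remove 4 from V, W, X, Y.
That leaves X = 6. So V can't be 6.
The 5 still-open variables together cover exactly {5, 7, 8, 9, 10} — 5 values for 5 variables — and 9 appears only in W's list, so W = 9.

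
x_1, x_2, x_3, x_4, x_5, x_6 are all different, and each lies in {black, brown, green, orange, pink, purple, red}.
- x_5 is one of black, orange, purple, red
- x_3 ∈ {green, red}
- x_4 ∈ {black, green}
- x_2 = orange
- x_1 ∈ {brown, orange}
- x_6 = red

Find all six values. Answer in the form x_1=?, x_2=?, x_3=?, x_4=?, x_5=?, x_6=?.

x_1=brown, x_2=orange, x_3=green, x_4=black, x_5=purple, x_6=red

x_2 has just one choice, so x_2 = orange. Strike orange from x_1, x_5.
x_6's domain is down to {red}, so x_6 = red. Remove red from x_3, x_5.
x_1 must be brown (only option left).
That leaves x_3 = green. So x_4 can't be green.
x_4 must be black (only option left). Strike black from x_5.
x_5's domain is down to {purple}, so x_5 = purple.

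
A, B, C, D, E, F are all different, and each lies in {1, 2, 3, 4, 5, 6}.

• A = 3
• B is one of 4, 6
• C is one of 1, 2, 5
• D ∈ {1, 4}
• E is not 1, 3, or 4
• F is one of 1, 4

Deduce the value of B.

A must be 3 (only option left).
The 2 variables D and F are confined to {1, 4}, which locks those values in; drop them from B, C.
So B = 6.

6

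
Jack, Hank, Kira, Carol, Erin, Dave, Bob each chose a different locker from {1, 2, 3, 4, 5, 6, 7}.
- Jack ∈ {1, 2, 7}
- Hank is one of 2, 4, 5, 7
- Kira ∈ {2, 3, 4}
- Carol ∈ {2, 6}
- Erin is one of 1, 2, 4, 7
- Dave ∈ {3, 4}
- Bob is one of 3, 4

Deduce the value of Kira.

2

Among the 7 variables, 5 fits only Hank (and all 7 values in {1, 2, 3, 4, 5, 6, 7} must be used), so Hank = 5.
The 6 still-open variables together cover exactly {1, 2, 3, 4, 6, 7} — 6 values for 6 variables — and 6 appears only in Carol's list, so Carol = 6.
Dave and Bob between them cover only {3, 4} — a naked pair. Remove those values from Kira, Erin.
So Kira = 2.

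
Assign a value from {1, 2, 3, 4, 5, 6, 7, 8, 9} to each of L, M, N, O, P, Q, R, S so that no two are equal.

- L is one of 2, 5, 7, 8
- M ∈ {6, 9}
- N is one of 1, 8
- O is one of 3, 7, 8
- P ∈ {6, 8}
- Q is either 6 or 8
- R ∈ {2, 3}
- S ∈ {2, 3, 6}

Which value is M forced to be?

Among the 8 variables, 1 fits only N (and all 8 values in {1, 2, 3, 5, 6, 7, 8, 9} must be used), so N = 1.
The 7 still-open variables together cover exactly {2, 3, 5, 6, 7, 8, 9} — 7 values for 7 variables — and 5 appears only in L's list, so L = 5.
The 6 still-open variables draw from only 6 values {2, 3, 6, 7, 8, 9}, so each is used; only O can be 7, hence O = 7.
The 5 still-open variables together cover exactly {2, 3, 6, 8, 9} — 5 values for 5 variables — and 9 appears only in M's list, so M = 9.

9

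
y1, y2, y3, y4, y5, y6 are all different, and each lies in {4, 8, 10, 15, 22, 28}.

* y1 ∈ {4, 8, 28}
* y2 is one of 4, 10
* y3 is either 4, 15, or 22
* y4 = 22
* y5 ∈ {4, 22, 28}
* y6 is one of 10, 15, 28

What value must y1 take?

y4 has just one choice, so y4 = 22. Remove 22 from y3, y5.
Among the 5 still-open variables, 8 fits only y1 (and all 5 values in {4, 8, 10, 15, 28} must be used), so y1 = 8.

8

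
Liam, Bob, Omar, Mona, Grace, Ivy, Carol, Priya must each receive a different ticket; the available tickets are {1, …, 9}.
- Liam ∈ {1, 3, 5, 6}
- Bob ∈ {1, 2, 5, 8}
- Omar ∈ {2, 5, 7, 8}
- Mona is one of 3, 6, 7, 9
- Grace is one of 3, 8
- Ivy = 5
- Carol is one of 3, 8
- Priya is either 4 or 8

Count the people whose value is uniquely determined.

2

Ivy must be 5 (only option left). So Liam, Bob, Omar can't be 5.
The 2 variables Grace and Carol are confined to {3, 8}, which locks those values in; drop them from Liam, Bob, Omar, Mona, Priya.
Priya must be 4 (only option left).
Determined: Ivy=5, Priya=4. The other people each still have more than one consistent value. That makes 2.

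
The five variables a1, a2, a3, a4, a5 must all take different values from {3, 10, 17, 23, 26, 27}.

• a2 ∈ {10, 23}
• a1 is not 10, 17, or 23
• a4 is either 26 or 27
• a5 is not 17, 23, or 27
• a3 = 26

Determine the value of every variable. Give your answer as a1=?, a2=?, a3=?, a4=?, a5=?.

a3's domain is down to {26}, so a3 = 26. Eliminate 26 elsewhere: a1, a4, a5.
a4 must be 27 (only option left). So a1 can't be 27.
a1 has just one choice, so a1 = 3. So a5 can't be 3.
a5 has just one choice, so a5 = 10. Remove 10 from a2.
a2 has just one choice, so a2 = 23.

a1=3, a2=23, a3=26, a4=27, a5=10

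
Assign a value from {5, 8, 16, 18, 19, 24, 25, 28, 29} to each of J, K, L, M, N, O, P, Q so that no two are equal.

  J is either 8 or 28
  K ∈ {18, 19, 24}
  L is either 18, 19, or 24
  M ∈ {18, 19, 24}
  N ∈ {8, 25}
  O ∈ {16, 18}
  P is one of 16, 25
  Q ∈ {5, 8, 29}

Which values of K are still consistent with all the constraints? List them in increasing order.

18, 19, 24

K, L, M share exactly the 3 values {18, 19, 24}; by pigeonhole those values go to them, so strike 18, 19, 24 from O.
That leaves O = 16. Remove 16 from P.
P's domain is down to {25}, so P = 25. Remove 25 from N.
N has just one choice, so N = 8. Remove 8 from J, Q.
J has just one choice, so J = 28.
No further eliminations apply; K can still be any of 18, 19, 24.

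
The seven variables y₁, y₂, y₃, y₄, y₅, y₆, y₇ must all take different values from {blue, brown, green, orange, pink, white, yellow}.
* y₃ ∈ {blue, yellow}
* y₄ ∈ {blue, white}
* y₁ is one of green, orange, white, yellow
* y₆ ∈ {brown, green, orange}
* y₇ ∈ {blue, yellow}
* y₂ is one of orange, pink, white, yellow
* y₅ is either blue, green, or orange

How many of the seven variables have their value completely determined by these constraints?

3

The 7 variables together cover exactly {blue, brown, green, orange, pink, white, yellow} — 7 values for 7 variables — and brown appears only in y₆'s list, so y₆ = brown.
The 6 still-open variables draw from only 6 values {blue, green, orange, pink, white, yellow}, so each is used; only y₂ can be pink, hence y₂ = pink.
The 2 variables y₃ and y₇ are confined to {blue, yellow}, which locks those values in; drop them from y₁, y₄, y₅.
y₄ must be white (only option left). Strike white from y₁.
Determined: y₂=pink, y₄=white, y₆=brown. The other variables each still have more than one consistent value. That makes 3.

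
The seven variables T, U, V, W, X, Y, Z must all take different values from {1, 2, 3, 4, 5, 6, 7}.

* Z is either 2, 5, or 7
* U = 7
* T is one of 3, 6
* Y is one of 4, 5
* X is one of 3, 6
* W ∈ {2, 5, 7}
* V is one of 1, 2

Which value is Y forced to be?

U must be 7 (only option left). Remove 7 from W, Z.
The 6 still-open variables draw from only 6 values {1, 2, 3, 4, 5, 6}, so each is used; only V can be 1, hence V = 1.
Among the 5 still-open variables, 4 fits only Y (and all 5 values in {2, 3, 4, 5, 6} must be used), so Y = 4.

4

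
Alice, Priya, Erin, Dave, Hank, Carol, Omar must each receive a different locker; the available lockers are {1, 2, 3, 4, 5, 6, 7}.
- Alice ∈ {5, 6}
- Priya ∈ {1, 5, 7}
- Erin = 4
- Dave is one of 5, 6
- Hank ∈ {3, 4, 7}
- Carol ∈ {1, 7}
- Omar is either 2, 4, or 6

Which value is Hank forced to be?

Erin has just one choice, so Erin = 4. Strike 4 from Hank, Omar.
The 6 still-open variables together cover exactly {1, 2, 3, 5, 6, 7} — 6 values for 6 variables — and 2 appears only in Omar's list, so Omar = 2.
The 5 still-open variables together cover exactly {1, 3, 5, 6, 7} — 5 values for 5 variables — and 3 appears only in Hank's list, so Hank = 3.

3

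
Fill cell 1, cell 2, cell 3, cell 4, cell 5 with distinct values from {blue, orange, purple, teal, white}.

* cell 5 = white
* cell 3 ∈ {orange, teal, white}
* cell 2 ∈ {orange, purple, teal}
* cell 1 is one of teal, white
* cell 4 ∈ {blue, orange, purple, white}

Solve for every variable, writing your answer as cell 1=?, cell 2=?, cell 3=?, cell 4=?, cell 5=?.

cell 1=teal, cell 2=purple, cell 3=orange, cell 4=blue, cell 5=white

cell 5 must be white (only option left). So cell 1, cell 3, cell 4 can't be white.
cell 1 must be teal (only option left). Strike teal from cell 2, cell 3.
cell 3 must be orange (only option left). So cell 2, cell 4 can't be orange.
cell 2 must be purple (only option left). So cell 4 can't be purple.
cell 4's domain is down to {blue}, so cell 4 = blue.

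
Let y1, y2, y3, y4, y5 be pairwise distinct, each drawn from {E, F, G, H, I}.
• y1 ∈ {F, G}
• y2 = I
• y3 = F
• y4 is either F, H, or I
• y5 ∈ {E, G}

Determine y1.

G

y2 has just one choice, so y2 = I. Strike I from y4.
That leaves y3 = F. Strike F from y1, y4.
So y1 = G.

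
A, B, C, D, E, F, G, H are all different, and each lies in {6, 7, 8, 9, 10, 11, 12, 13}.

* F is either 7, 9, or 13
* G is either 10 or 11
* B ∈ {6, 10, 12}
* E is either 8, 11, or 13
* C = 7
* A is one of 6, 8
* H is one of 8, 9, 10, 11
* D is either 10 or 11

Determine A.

6

C's domain is down to {7}, so C = 7. Remove 7 from F.
The 7 still-open variables draw from only 7 values {6, 8, 9, 10, 11, 12, 13}, so each is used; only B can be 12, hence B = 12.
Among the 6 still-open variables, 6 fits only A (and all 6 values in {6, 8, 9, 10, 11, 13} must be used), so A = 6.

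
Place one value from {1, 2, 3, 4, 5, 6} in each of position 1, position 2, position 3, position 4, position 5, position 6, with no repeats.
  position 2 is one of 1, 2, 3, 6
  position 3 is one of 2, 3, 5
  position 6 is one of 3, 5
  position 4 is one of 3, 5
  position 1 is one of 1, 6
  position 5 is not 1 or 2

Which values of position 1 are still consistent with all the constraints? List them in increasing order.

The 6 variables draw from only 6 values {1, 2, 3, 4, 5, 6}, so each is used; only position 5 can be 4, hence position 5 = 4.
position 4 and position 6 between them cover only {3, 5} — a naked pair. Remove those values from position 2, position 3.
That leaves position 3 = 2. Eliminate 2 elsewhere: position 2.
No further eliminations apply; position 1 can still be any of 1, 6.

1, 6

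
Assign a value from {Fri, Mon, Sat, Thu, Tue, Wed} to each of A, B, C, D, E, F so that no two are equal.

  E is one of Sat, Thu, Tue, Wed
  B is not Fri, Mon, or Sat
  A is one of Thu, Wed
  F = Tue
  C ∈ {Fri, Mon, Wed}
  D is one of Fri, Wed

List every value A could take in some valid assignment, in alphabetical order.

Thu, Wed

F has just one choice, so F = Tue. Strike Tue from B, E.
Among the 5 still-open variables, Mon fits only C (and all 5 values in {Fri, Mon, Sat, Thu, Wed} must be used), so C = Mon.
The 4 still-open variables draw from only 4 values {Fri, Sat, Thu, Wed}, so each is used; only D can be Fri, hence D = Fri.
The 3 still-open variables together cover exactly {Sat, Thu, Wed} — 3 values for 3 variables — and Sat appears only in E's list, so E = Sat.
No further eliminations apply; A can still be any of Thu, Wed.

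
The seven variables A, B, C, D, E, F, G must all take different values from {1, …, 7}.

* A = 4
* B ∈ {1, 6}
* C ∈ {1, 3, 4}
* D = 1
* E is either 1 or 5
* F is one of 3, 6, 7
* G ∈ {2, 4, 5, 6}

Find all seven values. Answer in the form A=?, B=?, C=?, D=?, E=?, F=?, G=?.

A=4, B=6, C=3, D=1, E=5, F=7, G=2

A has just one choice, so A = 4. Eliminate 4 elsewhere: C, G.
D must be 1 (only option left). Strike 1 from B, C, E.
E must be 5 (only option left). Eliminate 5 elsewhere: G.
B has just one choice, so B = 6. So F, G can't be 6.
C must be 3 (only option left). Eliminate 3 elsewhere: F.
F must be 7 (only option left).
That leaves G = 2.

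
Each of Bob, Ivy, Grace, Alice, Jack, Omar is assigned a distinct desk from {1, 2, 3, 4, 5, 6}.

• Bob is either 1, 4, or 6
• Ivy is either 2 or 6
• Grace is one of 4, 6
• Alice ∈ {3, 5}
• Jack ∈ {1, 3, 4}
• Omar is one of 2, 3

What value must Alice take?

The 6 variables together cover exactly {1, 2, 3, 4, 5, 6} — 6 values for 6 variables — and 5 appears only in Alice's list, so Alice = 5.

5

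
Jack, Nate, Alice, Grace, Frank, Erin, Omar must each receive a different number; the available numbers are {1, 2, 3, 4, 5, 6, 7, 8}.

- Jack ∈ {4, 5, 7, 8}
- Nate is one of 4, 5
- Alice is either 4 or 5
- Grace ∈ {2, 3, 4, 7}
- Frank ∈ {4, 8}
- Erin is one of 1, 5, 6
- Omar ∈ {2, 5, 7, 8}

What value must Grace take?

Nate and Alice between them cover only {4, 5} — a naked pair. Remove those values from Jack, Grace, Frank, Erin, Omar.
That leaves Frank = 8. Strike 8 from Jack, Omar.
Jack's domain is down to {7}, so Jack = 7. Eliminate 7 elsewhere: Grace, Omar.
Omar must be 2 (only option left). Remove 2 from Grace.
So Grace = 3.

3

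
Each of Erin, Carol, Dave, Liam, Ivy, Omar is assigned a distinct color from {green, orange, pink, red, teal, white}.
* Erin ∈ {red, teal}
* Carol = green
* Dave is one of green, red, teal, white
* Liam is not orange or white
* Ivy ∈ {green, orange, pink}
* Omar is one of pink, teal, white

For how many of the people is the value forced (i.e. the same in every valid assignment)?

Carol must be green (only option left). Eliminate green elsewhere: Dave, Liam, Ivy.
Among the 5 still-open variables, orange fits only Ivy (and all 5 values in {orange, pink, red, teal, white} must be used), so Ivy = orange.
Determined: Carol=green, Ivy=orange. The other people each still have more than one consistent value. That makes 2.

2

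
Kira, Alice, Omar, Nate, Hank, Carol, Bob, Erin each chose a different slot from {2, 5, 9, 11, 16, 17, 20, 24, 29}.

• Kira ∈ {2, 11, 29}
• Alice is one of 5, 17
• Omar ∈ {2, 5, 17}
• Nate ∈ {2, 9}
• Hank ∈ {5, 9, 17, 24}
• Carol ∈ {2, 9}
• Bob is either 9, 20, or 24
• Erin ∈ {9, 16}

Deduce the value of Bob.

20

Nate and Carol between them cover only {2, 9} — a naked pair. Remove those values from Kira, Omar, Hank, Bob, Erin.
Erin's domain is down to {16}, so Erin = 16.
Alice and Omar share exactly the 2 values {5, 17}; by pigeonhole those values go to them, so strike 5, 17 from Hank.
That leaves Hank = 24. So Bob can't be 24.
So Bob = 20.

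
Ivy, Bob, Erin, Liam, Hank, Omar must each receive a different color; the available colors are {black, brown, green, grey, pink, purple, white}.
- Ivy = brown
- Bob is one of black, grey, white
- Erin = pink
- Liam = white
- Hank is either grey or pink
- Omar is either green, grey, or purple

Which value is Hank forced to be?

Ivy's domain is down to {brown}, so Ivy = brown.
That leaves Erin = pink. Remove pink from Hank.
So Hank = grey.

grey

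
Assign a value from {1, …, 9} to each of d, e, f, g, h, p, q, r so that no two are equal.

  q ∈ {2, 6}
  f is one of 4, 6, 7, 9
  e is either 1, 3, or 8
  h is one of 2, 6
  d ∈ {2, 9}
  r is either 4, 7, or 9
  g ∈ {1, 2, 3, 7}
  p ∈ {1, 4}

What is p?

1

The 8 variables together cover exactly {1, 2, 3, 4, 6, 7, 8, 9} — 8 values for 8 variables — and 8 appears only in e's list, so e = 8.
The 7 still-open variables draw from only 7 values {1, 2, 3, 4, 6, 7, 9}, so each is used; only g can be 3, hence g = 3.
The 6 still-open variables draw from only 6 values {1, 2, 4, 6, 7, 9}, so each is used; only p can be 1, hence p = 1.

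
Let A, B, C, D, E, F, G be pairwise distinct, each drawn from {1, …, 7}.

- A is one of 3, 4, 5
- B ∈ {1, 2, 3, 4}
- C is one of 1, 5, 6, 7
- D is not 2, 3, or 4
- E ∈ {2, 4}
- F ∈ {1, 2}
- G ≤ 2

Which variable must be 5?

F and G between them cover only {1, 2} — a naked pair. Remove those values from B, C, D, E.
E has just one choice, so E = 4. So A, B can't be 4.
B's domain is down to {3}, so B = 3. Eliminate 3 elsewhere: A.
So 5 goes to A.

A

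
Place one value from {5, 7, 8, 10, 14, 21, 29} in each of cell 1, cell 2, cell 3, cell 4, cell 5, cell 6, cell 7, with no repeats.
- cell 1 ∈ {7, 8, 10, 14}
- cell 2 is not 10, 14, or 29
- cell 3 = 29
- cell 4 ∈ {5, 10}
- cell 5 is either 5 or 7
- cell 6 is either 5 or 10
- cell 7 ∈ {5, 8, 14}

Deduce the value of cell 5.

7

cell 3's domain is down to {29}, so cell 3 = 29.
The 6 still-open variables draw from only 6 values {5, 7, 8, 10, 14, 21}, so each is used; only cell 2 can be 21, hence cell 2 = 21.
The 2 variables cell 4 and cell 6 are confined to {5, 10}, which locks those values in; drop them from cell 1, cell 5, cell 7.
So cell 5 = 7.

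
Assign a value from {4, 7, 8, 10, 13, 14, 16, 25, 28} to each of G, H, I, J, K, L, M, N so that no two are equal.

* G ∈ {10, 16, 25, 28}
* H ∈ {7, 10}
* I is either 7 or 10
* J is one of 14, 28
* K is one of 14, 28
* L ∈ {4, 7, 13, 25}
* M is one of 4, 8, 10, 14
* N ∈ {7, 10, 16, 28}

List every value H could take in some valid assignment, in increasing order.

H and I between them cover only {7, 10} — a naked pair. Remove those values from G, L, M, N.
J and K share exactly the 2 values {14, 28}; by pigeonhole those values go to them, so strike 14, 28 from G, M, N.
N must be 16 (only option left). So G can't be 16.
G must be 25 (only option left). Strike 25 from L.
No further eliminations apply; H can still be any of 7, 10.

7, 10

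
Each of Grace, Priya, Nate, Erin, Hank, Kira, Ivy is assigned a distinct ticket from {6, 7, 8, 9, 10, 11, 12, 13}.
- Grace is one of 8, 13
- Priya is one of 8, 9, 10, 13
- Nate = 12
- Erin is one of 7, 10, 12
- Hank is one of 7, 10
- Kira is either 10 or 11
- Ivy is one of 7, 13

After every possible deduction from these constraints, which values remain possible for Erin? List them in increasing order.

Nate must be 12 (only option left). Remove 12 from Erin.
Among the 6 still-open variables, 9 fits only Priya (and all 6 values in {7, 8, 9, 10, 11, 13} must be used), so Priya = 9.
The 5 still-open variables draw from only 5 values {7, 8, 10, 11, 13}, so each is used; only Grace can be 8, hence Grace = 8.
The 4 still-open variables draw from only 4 values {7, 10, 11, 13}, so each is used; only Kira can be 11, hence Kira = 11.
The 3 still-open variables together cover exactly {7, 10, 13} — 3 values for 3 variables — and 13 appears only in Ivy's list, so Ivy = 13.
No further eliminations apply; Erin can still be any of 7, 10.

7, 10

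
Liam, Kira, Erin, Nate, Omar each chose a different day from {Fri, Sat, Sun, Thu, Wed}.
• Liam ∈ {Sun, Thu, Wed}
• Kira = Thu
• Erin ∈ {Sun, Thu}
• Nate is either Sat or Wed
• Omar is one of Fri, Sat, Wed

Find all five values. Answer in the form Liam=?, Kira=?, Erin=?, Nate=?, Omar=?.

Kira's domain is down to {Thu}, so Kira = Thu. Remove Thu from Liam, Erin.
That leaves Erin = Sun. Remove Sun from Liam.
Liam must be Wed (only option left). Strike Wed from Nate, Omar.
Nate's domain is down to {Sat}, so Nate = Sat. Remove Sat from Omar.
That leaves Omar = Fri.

Liam=Wed, Kira=Thu, Erin=Sun, Nate=Sat, Omar=Fri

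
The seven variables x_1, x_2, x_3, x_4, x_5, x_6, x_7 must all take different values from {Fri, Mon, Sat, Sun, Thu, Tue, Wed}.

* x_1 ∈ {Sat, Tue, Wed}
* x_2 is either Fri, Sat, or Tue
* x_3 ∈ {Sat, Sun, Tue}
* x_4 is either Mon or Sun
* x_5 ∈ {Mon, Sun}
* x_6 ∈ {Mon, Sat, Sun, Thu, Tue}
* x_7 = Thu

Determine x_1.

x_7 has just one choice, so x_7 = Thu. Remove Thu from x_6.
Among the 6 still-open variables, Fri fits only x_2 (and all 6 values in {Fri, Mon, Sat, Sun, Tue, Wed} must be used), so x_2 = Fri.
The 5 still-open variables together cover exactly {Mon, Sat, Sun, Tue, Wed} — 5 values for 5 variables — and Wed appears only in x_1's list, so x_1 = Wed.

Wed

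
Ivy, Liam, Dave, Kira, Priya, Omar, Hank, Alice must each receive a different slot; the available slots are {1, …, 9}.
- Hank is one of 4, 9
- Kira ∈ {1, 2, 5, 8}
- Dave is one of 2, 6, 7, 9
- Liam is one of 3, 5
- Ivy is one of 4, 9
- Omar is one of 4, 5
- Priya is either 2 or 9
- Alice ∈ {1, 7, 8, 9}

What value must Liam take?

3

Ivy and Hank share exactly the 2 values {4, 9}; by pigeonhole those values go to them, so strike 4, 9 from Dave, Priya, Omar, Alice.
Priya has just one choice, so Priya = 2. Strike 2 from Dave, Kira.
That leaves Omar = 5. Eliminate 5 elsewhere: Liam, Kira.
So Liam = 3.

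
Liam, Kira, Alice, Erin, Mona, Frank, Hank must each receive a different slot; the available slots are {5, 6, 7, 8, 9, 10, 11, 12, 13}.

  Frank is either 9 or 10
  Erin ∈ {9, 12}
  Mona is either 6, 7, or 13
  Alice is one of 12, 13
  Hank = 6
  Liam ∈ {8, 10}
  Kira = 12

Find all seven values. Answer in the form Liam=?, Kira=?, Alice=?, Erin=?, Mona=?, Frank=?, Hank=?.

Kira's domain is down to {12}, so Kira = 12. So Alice, Erin can't be 12.
Alice has just one choice, so Alice = 13. So Mona can't be 13.
Erin has just one choice, so Erin = 9. Eliminate 9 elsewhere: Frank.
That leaves Frank = 10. So Liam can't be 10.
Hank's domain is down to {6}, so Hank = 6. Strike 6 from Mona.
Liam must be 8 (only option left).
Mona has just one choice, so Mona = 7.

Liam=8, Kira=12, Alice=13, Erin=9, Mona=7, Frank=10, Hank=6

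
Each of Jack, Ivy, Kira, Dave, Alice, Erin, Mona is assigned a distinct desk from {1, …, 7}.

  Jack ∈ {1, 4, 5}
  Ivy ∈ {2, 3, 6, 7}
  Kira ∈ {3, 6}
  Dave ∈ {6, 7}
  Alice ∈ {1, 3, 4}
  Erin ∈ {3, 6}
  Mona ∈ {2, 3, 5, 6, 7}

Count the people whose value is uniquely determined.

3

The 2 variables Kira and Erin are confined to {3, 6}, which locks those values in; drop them from Ivy, Dave, Alice, Mona.
That leaves Dave = 7. So Ivy, Mona can't be 7.
Ivy's domain is down to {2}, so Ivy = 2. Eliminate 2 elsewhere: Mona.
Mona's domain is down to {5}, so Mona = 5. Remove 5 from Jack.
Determined: Ivy=2, Dave=7, Mona=5. The other people each still have more than one consistent value. That makes 3.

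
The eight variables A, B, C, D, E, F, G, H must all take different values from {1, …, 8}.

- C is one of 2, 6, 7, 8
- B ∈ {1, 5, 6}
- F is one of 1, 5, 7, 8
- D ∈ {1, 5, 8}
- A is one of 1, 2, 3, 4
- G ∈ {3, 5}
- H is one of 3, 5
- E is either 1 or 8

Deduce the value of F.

Among the 8 variables, 4 fits only A (and all 8 values in {1, 2, 3, 4, 5, 6, 7, 8} must be used), so A = 4.
The 7 still-open variables draw from only 7 values {1, 2, 3, 5, 6, 7, 8}, so each is used; only C can be 2, hence C = 2.
The 6 still-open variables together cover exactly {1, 3, 5, 6, 7, 8} — 6 values for 6 variables — and 6 appears only in B's list, so B = 6.
The 5 still-open variables together cover exactly {1, 3, 5, 7, 8} — 5 values for 5 variables — and 7 appears only in F's list, so F = 7.

7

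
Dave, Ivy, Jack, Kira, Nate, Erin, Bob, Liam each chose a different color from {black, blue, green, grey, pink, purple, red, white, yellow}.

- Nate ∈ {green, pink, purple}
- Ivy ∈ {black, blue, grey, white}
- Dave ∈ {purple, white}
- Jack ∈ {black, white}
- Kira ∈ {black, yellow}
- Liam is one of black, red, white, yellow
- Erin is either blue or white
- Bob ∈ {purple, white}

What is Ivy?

Dave and Bob between them cover only {purple, white} — a naked pair. Remove those values from Ivy, Jack, Nate, Erin, Liam.
Jack's domain is down to {black}, so Jack = black. Remove black from Ivy, Kira, Liam.
Kira's domain is down to {yellow}, so Kira = yellow. Strike yellow from Liam.
Erin has just one choice, so Erin = blue. So Ivy can't be blue.
So Ivy = grey.

grey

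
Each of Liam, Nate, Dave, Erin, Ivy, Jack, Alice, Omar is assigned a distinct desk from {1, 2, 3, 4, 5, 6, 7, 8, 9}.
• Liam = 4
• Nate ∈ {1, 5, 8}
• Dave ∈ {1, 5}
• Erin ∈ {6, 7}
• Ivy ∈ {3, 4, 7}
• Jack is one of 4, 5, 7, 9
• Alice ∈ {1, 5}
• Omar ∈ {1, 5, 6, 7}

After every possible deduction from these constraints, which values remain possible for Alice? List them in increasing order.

Liam has just one choice, so Liam = 4. Eliminate 4 elsewhere: Ivy, Jack.
The 7 still-open variables draw from only 7 values {1, 3, 5, 6, 7, 8, 9}, so each is used; only Ivy can be 3, hence Ivy = 3.
The 6 still-open variables draw from only 6 values {1, 5, 6, 7, 8, 9}, so each is used; only Nate can be 8, hence Nate = 8.
The 5 still-open variables together cover exactly {1, 5, 6, 7, 9} — 5 values for 5 variables — and 9 appears only in Jack's list, so Jack = 9.
The 2 variables Dave and Alice are confined to {1, 5}, which locks those values in; drop them from Omar.
No further eliminations apply; Alice can still be any of 1, 5.

1, 5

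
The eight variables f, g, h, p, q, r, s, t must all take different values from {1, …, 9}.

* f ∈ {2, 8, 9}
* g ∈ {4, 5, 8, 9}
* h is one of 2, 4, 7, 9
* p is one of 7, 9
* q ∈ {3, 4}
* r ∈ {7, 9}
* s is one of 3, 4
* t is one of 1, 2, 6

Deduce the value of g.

5

p and r share exactly the 2 values {7, 9}; by pigeonhole those values go to them, so strike 7, 9 from f, g, h.
q and s share exactly the 2 values {3, 4}; by pigeonhole those values go to them, so strike 3, 4 from g, h.
h's domain is down to {2}, so h = 2. Remove 2 from f, t.
That leaves f = 8. Eliminate 8 elsewhere: g.
So g = 5.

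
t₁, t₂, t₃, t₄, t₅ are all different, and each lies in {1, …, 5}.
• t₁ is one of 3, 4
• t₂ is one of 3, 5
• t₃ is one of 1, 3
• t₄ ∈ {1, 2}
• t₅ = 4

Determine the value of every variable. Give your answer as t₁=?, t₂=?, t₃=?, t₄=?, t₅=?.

t₁=3, t₂=5, t₃=1, t₄=2, t₅=4

t₅ has just one choice, so t₅ = 4. So t₁ can't be 4.
t₁ must be 3 (only option left). Remove 3 from t₂, t₃.
t₂ must be 5 (only option left).
t₃ must be 1 (only option left). Remove 1 from t₄.
t₄ must be 2 (only option left).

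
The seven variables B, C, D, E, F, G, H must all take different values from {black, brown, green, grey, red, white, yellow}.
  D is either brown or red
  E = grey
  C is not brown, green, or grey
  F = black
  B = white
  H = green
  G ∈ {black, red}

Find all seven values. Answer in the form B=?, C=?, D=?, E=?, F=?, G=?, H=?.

B's domain is down to {white}, so B = white. Strike white from C.
E's domain is down to {grey}, so E = grey.
F has just one choice, so F = black. Strike black from C, G.
G has just one choice, so G = red. So C, D can't be red.
H's domain is down to {green}, so H = green.
That leaves C = yellow.
D's domain is down to {brown}, so D = brown.

B=white, C=yellow, D=brown, E=grey, F=black, G=red, H=green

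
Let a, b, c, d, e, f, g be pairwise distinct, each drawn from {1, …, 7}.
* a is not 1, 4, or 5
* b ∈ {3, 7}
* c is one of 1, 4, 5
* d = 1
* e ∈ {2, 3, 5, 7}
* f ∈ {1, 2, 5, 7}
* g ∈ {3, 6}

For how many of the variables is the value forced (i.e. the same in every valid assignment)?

d's domain is down to {1}, so d = 1. So c, f can't be 1.
The 6 still-open variables together cover exactly {2, 3, 4, 5, 6, 7} — 6 values for 6 variables — and 4 appears only in c's list, so c = 4.
Determined: c=4, d=1. The other variables each still have more than one consistent value. That makes 2.

2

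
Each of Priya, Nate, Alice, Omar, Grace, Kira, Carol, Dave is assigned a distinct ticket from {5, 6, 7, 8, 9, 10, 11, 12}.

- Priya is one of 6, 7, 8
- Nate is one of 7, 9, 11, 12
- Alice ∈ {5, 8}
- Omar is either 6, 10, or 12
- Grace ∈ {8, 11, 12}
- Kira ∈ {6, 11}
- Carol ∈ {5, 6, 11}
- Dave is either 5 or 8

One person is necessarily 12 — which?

The 8 variables together cover exactly {5, 6, 7, 8, 9, 10, 11, 12} — 8 values for 8 variables — and 9 appears only in Nate's list, so Nate = 9.
Among the 7 still-open variables, 7 fits only Priya (and all 7 values in {5, 6, 7, 8, 10, 11, 12} must be used), so Priya = 7.
The 6 still-open variables together cover exactly {5, 6, 8, 10, 11, 12} — 6 values for 6 variables — and 10 appears only in Omar's list, so Omar = 10.
The 5 still-open variables draw from only 5 values {5, 6, 8, 11, 12}, so each is used; only Grace can be 12, hence Grace = 12.

Grace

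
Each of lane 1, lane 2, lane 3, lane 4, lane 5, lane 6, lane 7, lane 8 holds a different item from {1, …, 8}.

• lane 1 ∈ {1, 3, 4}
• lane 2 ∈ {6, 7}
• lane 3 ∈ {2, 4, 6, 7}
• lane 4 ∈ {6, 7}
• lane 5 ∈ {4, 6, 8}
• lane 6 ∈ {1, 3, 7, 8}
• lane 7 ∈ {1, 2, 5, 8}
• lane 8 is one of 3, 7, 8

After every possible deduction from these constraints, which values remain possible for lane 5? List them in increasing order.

The 8 variables draw from only 8 values {1, 2, 3, 4, 5, 6, 7, 8}, so each is used; only lane 7 can be 5, hence lane 7 = 5.
The 7 still-open variables draw from only 7 values {1, 2, 3, 4, 6, 7, 8}, so each is used; only lane 3 can be 2, hence lane 3 = 2.
lane 2 and lane 4 between them cover only {6, 7} — a naked pair. Remove those values from lane 5, lane 6, lane 8.
No further eliminations apply; lane 5 can still be any of 4, 8.

4, 8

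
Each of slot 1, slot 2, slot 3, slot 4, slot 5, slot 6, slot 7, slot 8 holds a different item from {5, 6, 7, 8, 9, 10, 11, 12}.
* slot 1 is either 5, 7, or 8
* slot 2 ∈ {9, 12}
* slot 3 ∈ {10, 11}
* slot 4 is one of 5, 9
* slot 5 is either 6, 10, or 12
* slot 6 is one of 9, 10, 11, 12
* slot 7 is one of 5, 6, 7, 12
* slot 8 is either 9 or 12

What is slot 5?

Among the 8 variables, 8 fits only slot 1 (and all 8 values in {5, 6, 7, 8, 9, 10, 11, 12} must be used), so slot 1 = 8.
The 7 still-open variables draw from only 7 values {5, 6, 7, 9, 10, 11, 12}, so each is used; only slot 7 can be 7, hence slot 7 = 7.
The 6 still-open variables together cover exactly {5, 6, 9, 10, 11, 12} — 6 values for 6 variables — and 5 appears only in slot 4's list, so slot 4 = 5.
Among the 5 still-open variables, 6 fits only slot 5 (and all 5 values in {6, 9, 10, 11, 12} must be used), so slot 5 = 6.

6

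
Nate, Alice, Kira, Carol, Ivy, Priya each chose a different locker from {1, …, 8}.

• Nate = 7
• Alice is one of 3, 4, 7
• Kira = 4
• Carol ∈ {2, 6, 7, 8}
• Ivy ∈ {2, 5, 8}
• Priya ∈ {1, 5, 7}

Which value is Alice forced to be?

3

Nate's domain is down to {7}, so Nate = 7. So Alice, Carol, Priya can't be 7.
Kira must be 4 (only option left). Strike 4 from Alice.
So Alice = 3.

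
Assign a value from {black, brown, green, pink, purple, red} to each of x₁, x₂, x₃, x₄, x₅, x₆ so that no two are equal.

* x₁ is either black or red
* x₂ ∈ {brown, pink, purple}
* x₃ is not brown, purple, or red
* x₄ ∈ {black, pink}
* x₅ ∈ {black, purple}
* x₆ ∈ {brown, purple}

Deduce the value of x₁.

red

The 6 variables draw from only 6 values {black, brown, green, pink, purple, red}, so each is used; only x₃ can be green, hence x₃ = green.
The 5 still-open variables together cover exactly {black, brown, pink, purple, red} — 5 values for 5 variables — and red appears only in x₁'s list, so x₁ = red.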